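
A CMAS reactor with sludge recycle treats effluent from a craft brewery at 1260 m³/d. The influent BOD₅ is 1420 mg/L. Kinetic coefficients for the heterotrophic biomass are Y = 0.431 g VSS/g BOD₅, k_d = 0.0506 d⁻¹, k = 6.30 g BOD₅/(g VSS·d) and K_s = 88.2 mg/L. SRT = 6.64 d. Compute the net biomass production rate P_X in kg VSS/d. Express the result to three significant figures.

P_X ≈ 574 kg VSS/d

From the Monod/SRT balance for a CMAS, S = K_s·(1+k_d θ_c)/[θ_c·(Y k − k_d) − 1] = 88.2 × (1 + 0.0506 × 6.64) / [6.64 × (0.431 × 6.30 − 0.0506) − 1] = 117.8 / 16.69 = 7.059 mg/L.
Observed yield with endogenous decay: Y_obs = Y / (1 + k_d·θ_c) = 0.431 / (1 + 0.0506 × 6.64) = 0.431 / 1.336 = 0.3226 g VSS/g BOD₅.
ΔS = 1420 − 7.06 = 1413 mg/L, so the substrate removal rate is 1260 × 1413/1000 = 1780 kg BOD₅/d.
P_X = Y_obs · Q(S₀ − S) = 0.3226 × 1780 = 574.3 kg VSS/d.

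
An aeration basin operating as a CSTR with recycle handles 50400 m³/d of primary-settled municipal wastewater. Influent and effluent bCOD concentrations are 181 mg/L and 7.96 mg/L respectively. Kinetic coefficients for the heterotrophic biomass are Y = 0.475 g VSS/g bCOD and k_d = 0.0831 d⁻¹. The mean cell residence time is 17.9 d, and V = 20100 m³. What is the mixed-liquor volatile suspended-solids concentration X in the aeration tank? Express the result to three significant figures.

X ≈ 1480 mg/L

From V·X·(1 + k_d·θ_c) = Y·Q·(S₀ − S)·θ_c: X = 0.475 × 50400 × (181 − 7.96) × 17.9 / [20100 × (1 + 0.0831 × 17.9)] = 1483 mg/L.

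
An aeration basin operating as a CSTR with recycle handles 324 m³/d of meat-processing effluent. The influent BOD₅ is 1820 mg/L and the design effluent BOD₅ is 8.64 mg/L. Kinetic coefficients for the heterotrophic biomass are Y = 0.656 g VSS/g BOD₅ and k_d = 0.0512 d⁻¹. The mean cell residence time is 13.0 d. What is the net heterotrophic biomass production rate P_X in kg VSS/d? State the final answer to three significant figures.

P_X ≈ 231 kg VSS/d

The observed yield is Y_obs = Y/(1 + k_d·θ_c) = 0.656 / (1 + 0.0512 × 13.0) = 0.656 / 1.666 = 0.3939 g VSS per g BOD₅ removed.
Q·(S₀ − S) = 324 × (1820 − 8.64) × 10⁻³ = 586.9 kg/d removed.
So the net sludge growth is P_X = 0.3939 × 586.9 = 231.1 kg VSS/d.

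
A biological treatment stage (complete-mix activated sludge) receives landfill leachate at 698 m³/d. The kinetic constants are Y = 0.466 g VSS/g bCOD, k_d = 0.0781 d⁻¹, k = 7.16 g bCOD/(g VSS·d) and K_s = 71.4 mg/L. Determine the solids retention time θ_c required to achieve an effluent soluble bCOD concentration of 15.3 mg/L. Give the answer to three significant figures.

θ_c ≈ 1.96 d

At the target effluent, Y k S/(K_s+S) = 0.466×7.16×15.3/86.70 = 0.5888 d⁻¹.
Then 1/θ_c = μ − k_d = 0.5888 − 0.0781 = 0.5107 d⁻¹, giving θ_c = 1.958 d.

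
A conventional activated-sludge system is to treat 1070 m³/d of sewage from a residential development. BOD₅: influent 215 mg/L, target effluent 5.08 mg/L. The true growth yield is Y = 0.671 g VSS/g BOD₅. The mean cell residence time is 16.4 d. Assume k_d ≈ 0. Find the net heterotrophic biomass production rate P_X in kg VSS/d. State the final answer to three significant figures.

P_X ≈ 151 kg VSS/d

Since k_d ≈ 0, Y_obs = Y = 0.671 g VSS/g BOD₅.
Mass of BOD₅ removed per day: Q(S₀ − S) = 1070 × 209.9 g/m³ = 224.6 kg/d.
Net biomass production P_X = Y_obs × Q·(S₀ − S) = 0.6710 × 224.6 = 150.7 kg VSS/d.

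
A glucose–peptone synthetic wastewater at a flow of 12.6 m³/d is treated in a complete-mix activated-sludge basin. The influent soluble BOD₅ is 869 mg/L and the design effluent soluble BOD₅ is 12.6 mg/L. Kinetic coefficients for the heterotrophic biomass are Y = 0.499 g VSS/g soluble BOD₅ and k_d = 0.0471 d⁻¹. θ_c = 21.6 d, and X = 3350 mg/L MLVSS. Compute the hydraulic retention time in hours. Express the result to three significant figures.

τ ≈ 32.8 h

Rearranging the biomass balance for a CMAS with decay, V = Y·Q·ΔS·θ_c / [X·(1+k_d θ_c)] = 0.499 × 12.6 × (869 − 12.6) × 21.6 / [3350 × (1 + 0.0471 × 21.6)] = 1.16×10^5 / 6758 = 17.21 m³.
HRT = V/Q = 17.21 m³ / 12.6 m³·d⁻¹ = 1.366 d × 24 = 32.78 h.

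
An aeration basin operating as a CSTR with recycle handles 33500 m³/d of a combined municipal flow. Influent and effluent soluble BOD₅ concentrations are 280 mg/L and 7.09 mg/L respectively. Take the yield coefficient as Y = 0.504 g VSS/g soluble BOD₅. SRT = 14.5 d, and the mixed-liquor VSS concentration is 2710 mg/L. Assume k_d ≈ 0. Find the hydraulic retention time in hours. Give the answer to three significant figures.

τ ≈ 17.7 h

Biomass mass balance (decay neglected): V·X = Y·Q·(S₀ − S)·θ_c, so V = 0.504 × 33500 × (280 − 7.09) × 14.5 / 2710 = 24654 m³.
Hydraulic retention time τ = V/Q = 24654 / 33500 = 0.7360 d = 17.66 h.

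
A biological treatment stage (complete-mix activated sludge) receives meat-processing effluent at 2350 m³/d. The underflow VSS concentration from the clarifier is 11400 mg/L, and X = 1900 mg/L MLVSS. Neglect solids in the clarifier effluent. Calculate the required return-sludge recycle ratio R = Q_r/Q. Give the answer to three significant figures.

R = Q_r/Q = X/(X_r − X) = 1900 / (11400 − 1900) = 0.2000.

R ≈ 0.200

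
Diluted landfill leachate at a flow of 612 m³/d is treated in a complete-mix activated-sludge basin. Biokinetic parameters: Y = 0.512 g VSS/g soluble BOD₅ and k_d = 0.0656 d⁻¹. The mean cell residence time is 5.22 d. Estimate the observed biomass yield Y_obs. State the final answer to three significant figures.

Correct the yield for decay: Y_obs = Y/(1 + k_d θ_c) = 0.512 / (1 + 0.0656 × 5.22) = 0.512 / 1.342 = 0.3814.

Y_obs ≈ 0.381 g VSS/g soluble BOD₅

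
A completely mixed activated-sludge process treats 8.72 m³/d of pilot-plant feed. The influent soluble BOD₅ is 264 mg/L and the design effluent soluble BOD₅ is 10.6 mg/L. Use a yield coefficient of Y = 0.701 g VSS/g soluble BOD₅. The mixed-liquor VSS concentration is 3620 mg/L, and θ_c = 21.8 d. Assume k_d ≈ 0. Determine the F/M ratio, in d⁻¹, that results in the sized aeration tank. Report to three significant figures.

F/M ≈ 0.0682 d⁻¹

V·X = Y·Q·ΔS·θ_c gives V = 0.701 × 8.72 × (264 − 10.6) × 21.8 / 3620 = 9.328 m³.
F/M = Q·S₀ / (V·X) = 8.72 × 264 / (9.328 × 3620) = 0.06817 g soluble BOD₅·(g VSS·d)⁻¹.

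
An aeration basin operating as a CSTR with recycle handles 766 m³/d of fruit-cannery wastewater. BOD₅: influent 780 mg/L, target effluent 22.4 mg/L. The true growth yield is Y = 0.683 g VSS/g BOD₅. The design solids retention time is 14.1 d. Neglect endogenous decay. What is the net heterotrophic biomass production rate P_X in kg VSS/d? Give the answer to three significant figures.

P_X ≈ 396 kg VSS/d

With endogenous decay neglected, the observed yield equals the true yield: Y_obs = Y = 0.683 g VSS/g BOD₅.
Q·(S₀ − S) = 766 × (780 − 22.4) × 10⁻³ = 580.3 kg/d removed.
Biomass produced: P_X = Y_obs·Q·ΔS = 0.6830 × 580.3 ≈ 396.4 kg VSS/d.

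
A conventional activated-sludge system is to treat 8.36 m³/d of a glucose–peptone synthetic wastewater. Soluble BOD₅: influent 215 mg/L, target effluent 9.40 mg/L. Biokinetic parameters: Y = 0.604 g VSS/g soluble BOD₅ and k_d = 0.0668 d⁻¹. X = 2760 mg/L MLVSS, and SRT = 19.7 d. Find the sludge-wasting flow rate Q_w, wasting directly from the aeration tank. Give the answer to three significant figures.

Rearranging the biomass balance for a CMAS with decay, V = Y·Q·ΔS·θ_c / [X·(1+k_d θ_c)] = 0.604 × 8.36 × (215 − 9.40) × 19.7 / [2760 × (1 + 0.0668 × 19.7)] = 2.05×10^4 / 6392 = 3.200 m³.
Wasting from the aeration tank: Q_w = V / θ_c = 3.200 / 19.7 = 0.1624 m³/d.

Q_w ≈ 0.162 m³/d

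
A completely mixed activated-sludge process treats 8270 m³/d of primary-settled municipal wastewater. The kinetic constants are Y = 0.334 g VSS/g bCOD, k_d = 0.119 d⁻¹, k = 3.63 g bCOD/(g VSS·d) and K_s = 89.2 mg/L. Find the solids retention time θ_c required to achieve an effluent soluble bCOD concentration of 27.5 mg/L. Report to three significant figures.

From 1/θ_c = Y·k·S/(K_s + S) − k_d: Y·k·S/(K_s+S) = 0.334 × 3.63 × 27.5 / (89.2 + 27.5) = 0.2857 d⁻¹.
1/θ_c = 0.2857 − 0.119 = 0.1667 d⁻¹, so θ_c = 5.999 d.

θ_c ≈ 6.00 d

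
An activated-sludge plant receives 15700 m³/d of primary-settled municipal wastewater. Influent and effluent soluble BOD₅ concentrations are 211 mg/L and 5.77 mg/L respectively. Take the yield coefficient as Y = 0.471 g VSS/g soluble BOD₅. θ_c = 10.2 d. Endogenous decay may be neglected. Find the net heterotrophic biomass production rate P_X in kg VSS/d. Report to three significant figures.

P_X ≈ 1520 kg VSS/d

With endogenous decay neglected, the observed yield equals the true yield: Y_obs = Y = 0.471 g VSS/g soluble BOD₅.
Substrate removed = Q·(S₀ − S) = 15700 m³/d × (211 − 5.77) g/m³ = 3.22×10^6 g/d = 3222 kg/d.
So the net sludge growth is P_X = 0.4710 × 3222 = 1518 kg VSS/d.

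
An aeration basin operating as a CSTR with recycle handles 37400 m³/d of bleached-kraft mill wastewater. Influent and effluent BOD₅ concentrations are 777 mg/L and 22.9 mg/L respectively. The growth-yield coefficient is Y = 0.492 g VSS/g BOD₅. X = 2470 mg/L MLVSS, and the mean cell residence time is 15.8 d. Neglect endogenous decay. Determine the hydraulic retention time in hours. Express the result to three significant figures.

With k_d = 0 the design equation reduces to V = Y Q (S₀−S) θ_c / X = 0.492 × 37400 × (777 − 22.9) × 15.8 / 2470 = 88762 m³.
HRT = V/Q = 88762 m³ / 37400 m³·d⁻¹ = 2.373 d × 24 = 56.96 h.

τ ≈ 57.0 h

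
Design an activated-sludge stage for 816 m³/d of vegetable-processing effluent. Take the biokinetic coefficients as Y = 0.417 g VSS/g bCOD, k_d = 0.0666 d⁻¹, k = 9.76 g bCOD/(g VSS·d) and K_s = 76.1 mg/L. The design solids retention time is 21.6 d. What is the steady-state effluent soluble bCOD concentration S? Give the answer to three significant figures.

S ≈ 2.17 mg/L

For a completely mixed reactor with recycle the Lawrence–McCarty relation gives S = K_s·(1 + k_d·θ_c) / [θ_c·(Y·k − k_d) − 1] = 76.1 × (1 + 0.0666 × 21.6) / [21.6 × (0.417 × 9.76 − 0.0666) − 1] = 185.6 / 85.47 = 2.171 mg/L.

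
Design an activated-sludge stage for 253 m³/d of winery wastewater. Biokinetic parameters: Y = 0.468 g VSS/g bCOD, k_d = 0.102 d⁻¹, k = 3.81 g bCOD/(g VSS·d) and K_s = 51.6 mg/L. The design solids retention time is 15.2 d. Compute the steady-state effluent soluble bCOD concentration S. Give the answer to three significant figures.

For a completely mixed reactor with recycle the Lawrence–McCarty relation gives S = K_s·(1 + k_d·θ_c) / [θ_c·(Y·k − k_d) − 1] = 51.6 × (1 + 0.102 × 15.2) / [15.2 × (0.468 × 3.81 − 0.102) − 1] = 131.6 / 24.55 = 5.360 mg/L.

S ≈ 5.36 mg/L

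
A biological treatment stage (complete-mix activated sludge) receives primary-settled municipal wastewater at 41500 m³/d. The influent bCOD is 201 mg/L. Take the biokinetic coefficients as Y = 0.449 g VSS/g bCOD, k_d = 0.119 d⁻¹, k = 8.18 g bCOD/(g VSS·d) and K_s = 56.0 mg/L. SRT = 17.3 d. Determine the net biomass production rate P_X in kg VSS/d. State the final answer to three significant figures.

P_X ≈ 1210 kg VSS/d

For a completely mixed reactor with recycle the Lawrence–McCarty relation gives S = K_s·(1 + k_d·θ_c) / [θ_c·(Y·k − k_d) − 1] = 56.0 × (1 + 0.119 × 17.3) / [17.3 × (0.449 × 8.18 − 0.119) − 1] = 171.3 / 60.48 = 2.832 mg/L.
Observed yield with endogenous decay: Y_obs = Y / (1 + k_d·θ_c) = 0.449 / (1 + 0.119 × 17.3) = 0.449 / 3.059 = 0.1468 g VSS/g bCOD.
ΔS = 201 − 2.83 = 198.2 mg/L, so the substrate removal rate is 41500 × 198.2/1000 = 8224 kg bCOD/d.
So the net sludge growth is P_X = 0.1468 × 8224 = 1207 kg VSS/d.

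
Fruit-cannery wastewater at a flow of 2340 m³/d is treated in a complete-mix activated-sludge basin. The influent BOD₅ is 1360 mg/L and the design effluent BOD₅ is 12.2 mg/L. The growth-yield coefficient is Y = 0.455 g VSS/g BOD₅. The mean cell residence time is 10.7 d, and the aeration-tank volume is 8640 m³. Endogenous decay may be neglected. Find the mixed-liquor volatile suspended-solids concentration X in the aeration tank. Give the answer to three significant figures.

X ≈ 1780 mg/L

Without decay, X = Y Q (S₀−S) θ_c / V = 0.455 × 2340 × (1360 − 12.2) × 10.7 / 8640 = 1777 mg/L.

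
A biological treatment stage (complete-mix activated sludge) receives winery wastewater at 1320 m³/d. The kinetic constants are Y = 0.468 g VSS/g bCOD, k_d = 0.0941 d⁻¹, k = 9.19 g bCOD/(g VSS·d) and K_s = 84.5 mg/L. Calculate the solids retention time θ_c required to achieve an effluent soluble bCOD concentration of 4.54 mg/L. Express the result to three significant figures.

θ_c ≈ 7.99 d

Specific growth rate at S = 4.54 mg/L: μ = YkS/(K_s+S) = 0.468·9.19·4.54/(84.5+4.54) = 0.2193 d⁻¹.
1/θ_c = 0.2193 − 0.0941 = 0.1252 d⁻¹, so θ_c = 7.987 d.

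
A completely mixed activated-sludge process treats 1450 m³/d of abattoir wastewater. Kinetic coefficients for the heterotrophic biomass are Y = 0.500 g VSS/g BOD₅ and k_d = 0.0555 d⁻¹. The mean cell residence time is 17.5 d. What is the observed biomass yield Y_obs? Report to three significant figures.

Correct the yield for decay: Y_obs = Y/(1 + k_d θ_c) = 0.500 / (1 + 0.0555 × 17.5) = 0.500 / 1.971 = 0.2536.

Y_obs ≈ 0.254 g VSS/g BOD₅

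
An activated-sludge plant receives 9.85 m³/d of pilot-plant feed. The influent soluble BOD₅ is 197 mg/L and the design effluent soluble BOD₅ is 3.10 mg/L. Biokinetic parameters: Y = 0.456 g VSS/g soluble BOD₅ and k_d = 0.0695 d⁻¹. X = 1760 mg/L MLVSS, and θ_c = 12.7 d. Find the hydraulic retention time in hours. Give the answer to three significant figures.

Rearranging the biomass balance for a CMAS with decay, V = Y·Q·ΔS·θ_c / [X·(1+k_d θ_c)] = 0.456 × 9.85 × (197 − 3.10) × 12.7 / [1760 × (1 + 0.0695 × 12.7)] = 1.11×10^4 / 3313 = 3.338 m³.
HRT = V/Q = 3.338 m³ / 9.85 m³·d⁻¹ = 0.3389 d × 24 = 8.133 h.

τ ≈ 8.13 h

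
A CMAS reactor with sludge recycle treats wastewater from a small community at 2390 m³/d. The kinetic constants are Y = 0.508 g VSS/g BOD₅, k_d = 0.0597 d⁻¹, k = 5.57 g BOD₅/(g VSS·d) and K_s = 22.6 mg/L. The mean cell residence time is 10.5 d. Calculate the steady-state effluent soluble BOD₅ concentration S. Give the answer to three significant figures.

S ≈ 1.31 mg/L

For a completely mixed reactor with recycle the Lawrence–McCarty relation gives S = K_s·(1 + k_d·θ_c) / [θ_c·(Y·k − k_d) − 1] = 22.6 × (1 + 0.0597 × 10.5) / [10.5 × (0.508 × 5.57 − 0.0597) − 1] = 36.77 / 28.08 = 1.309 mg/L.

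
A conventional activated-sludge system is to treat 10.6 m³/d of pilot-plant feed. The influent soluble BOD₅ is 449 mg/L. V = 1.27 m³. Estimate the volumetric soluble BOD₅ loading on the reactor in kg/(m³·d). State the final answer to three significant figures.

L_v ≈ 3.75 kg soluble BOD₅/(m³·d)

Volumetric loading L_v = Q·S₀ / V = 10.6 × 449 g/m³ / 1.270 m³ = 3748 g/(m³·d) = 3.748 kg soluble BOD₅/(m³·d).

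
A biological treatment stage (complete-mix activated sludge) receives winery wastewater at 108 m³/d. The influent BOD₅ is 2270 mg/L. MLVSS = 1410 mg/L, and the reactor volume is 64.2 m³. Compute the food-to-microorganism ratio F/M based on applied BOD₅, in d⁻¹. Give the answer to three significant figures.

F/M ≈ 2.71 d⁻¹

F/M = Q·S₀ / (V·X) = 108 × 2270 / (64.20 × 1410) = 2.708 g BOD₅·(g VSS·d)⁻¹.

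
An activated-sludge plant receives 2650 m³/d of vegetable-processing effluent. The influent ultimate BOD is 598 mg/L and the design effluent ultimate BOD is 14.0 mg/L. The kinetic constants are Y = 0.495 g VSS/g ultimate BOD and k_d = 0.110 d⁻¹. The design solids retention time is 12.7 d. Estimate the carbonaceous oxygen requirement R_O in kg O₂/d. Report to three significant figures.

The observed yield is Y_obs = Y/(1 + k_d·θ_c) = 0.495 / (1 + 0.110 × 12.7) = 0.495 / 2.397 = 0.2065 g VSS per g ultimate BOD removed.
Q·(S₀ − S) = 2650 × (598 − 14.0) × 10⁻³ = 1548 kg/d removed.
Net sludge production P_X = 0.2065 × 1548 = 319.6 kg VSS/d.
Carbonaceous O₂ demand = substrate oxidised − cell-mass equivalent = 1548 − 1.42 × 319.6 = 1094 kg O₂/d.

R_O ≈ 1090 kg O₂/d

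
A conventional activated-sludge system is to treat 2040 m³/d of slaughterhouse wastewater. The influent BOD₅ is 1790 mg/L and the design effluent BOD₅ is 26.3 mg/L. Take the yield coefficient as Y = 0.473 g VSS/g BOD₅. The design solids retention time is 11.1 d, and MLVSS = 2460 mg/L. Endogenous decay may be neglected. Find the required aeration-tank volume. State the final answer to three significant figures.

V ≈ 7680 m³

Biomass mass balance (decay neglected): V·X = Y·Q·(S₀ − S)·θ_c, so V = 0.473 × 2040 × (1790 − 26.3) × 11.1 / 2460 = 7679 m³.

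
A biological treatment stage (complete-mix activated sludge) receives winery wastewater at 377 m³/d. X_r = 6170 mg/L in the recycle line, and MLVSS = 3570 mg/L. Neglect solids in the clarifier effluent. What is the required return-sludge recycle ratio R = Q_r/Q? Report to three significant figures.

R ≈ 1.37

R = Q_r/Q = X/(X_r − X) = 3570 / (6170 − 3570) = 1.373.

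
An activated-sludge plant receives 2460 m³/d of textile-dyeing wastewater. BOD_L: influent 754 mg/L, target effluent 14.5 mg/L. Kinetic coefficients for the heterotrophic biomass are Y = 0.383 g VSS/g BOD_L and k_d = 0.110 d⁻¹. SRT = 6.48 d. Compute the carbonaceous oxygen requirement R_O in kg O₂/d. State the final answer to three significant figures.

The observed yield is Y_obs = Y/(1 + k_d·θ_c) = 0.383 / (1 + 0.110 × 6.48) = 0.383 / 1.713 = 0.2236 g VSS per g BOD_L removed.
Substrate removed = Q·(S₀ − S) = 2460 m³/d × (754 − 14.5) g/m³ = 1.82×10^6 g/d = 1819 kg/d.
P_X = Y_obs·Q·(S₀ − S) = 0.2236 × 1819 = 406.8 kg VSS/d.
R_O = Q·(S₀ − S) − 1.42·P_X = 1819 − 1.42 × 406.8 = 1242 kg O₂/d.

R_O ≈ 1240 kg O₂/d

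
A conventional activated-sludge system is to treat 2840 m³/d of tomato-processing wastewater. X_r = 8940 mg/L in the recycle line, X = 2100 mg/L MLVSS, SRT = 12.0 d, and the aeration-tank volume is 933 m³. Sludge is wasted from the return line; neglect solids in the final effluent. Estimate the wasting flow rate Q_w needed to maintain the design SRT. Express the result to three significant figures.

Q_w ≈ 18.3 m³/d

Wasting from the return line (neglecting effluent solids): Q_w = V·X / (θ_c·X_r) = 933.0 × 2100 / (12.0 × 8940) = 18.26 m³/d.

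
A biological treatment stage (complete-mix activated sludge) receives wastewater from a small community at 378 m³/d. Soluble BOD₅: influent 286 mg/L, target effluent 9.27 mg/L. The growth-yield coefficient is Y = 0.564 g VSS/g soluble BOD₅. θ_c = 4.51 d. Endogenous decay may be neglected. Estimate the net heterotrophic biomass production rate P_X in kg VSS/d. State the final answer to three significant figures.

P_X ≈ 59.0 kg VSS/d

No decay correction is needed, so Y_obs = Y = 0.564.
Q·(S₀ − S) = 378 × (286 − 9.27) × 10⁻³ = 104.6 kg/d removed.
So the net sludge growth is P_X = 0.5640 × 104.6 = 59.00 kg VSS/d.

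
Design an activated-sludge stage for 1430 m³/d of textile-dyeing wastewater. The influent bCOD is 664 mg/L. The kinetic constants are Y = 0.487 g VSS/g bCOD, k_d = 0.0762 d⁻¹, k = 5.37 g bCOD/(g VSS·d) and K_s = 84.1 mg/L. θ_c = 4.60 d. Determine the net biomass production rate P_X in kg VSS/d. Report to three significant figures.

P_X ≈ 337 kg VSS/d

From the Monod/SRT balance for a CMAS, S = K_s·(1+k_d θ_c)/[θ_c·(Y k − k_d) − 1] = 84.1 × (1 + 0.0762 × 4.60) / [4.60 × (0.487 × 5.37 − 0.0762) − 1] = 113.6 / 10.68 = 10.64 mg/L.
Y_obs = Y / (1 + k_d θ_c) = 0.487 / (1 + 0.0762 × 4.60) = 0.487 / 1.351 = 0.3606.
Mass of bCOD removed per day: Q(S₀ − S) = 1430 × 653.4 g/m³ = 934.4 kg/d.
Biomass produced: P_X = Y_obs·Q·ΔS = 0.3606 × 934.4 ≈ 336.9 kg VSS/d.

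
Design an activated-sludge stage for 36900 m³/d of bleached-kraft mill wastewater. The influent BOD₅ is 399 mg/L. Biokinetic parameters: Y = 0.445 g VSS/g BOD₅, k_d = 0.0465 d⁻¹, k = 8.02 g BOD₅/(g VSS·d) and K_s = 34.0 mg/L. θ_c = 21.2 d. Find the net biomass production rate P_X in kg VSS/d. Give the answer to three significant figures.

From the Monod/SRT balance for a CMAS, S = K_s·(1+k_d θ_c)/[θ_c·(Y k − k_d) − 1] = 34.0 × (1 + 0.0465 × 21.2) / [21.2 × (0.445 × 8.02 − 0.0465) − 1] = 67.52 / 73.67 = 0.9164 mg/L.
Y_obs = Y / (1 + k_d θ_c) = 0.445 / (1 + 0.0465 × 21.2) = 0.445 / 1.986 = 0.2241.
ΔS = 399 − 0.916 = 398.1 mg/L, so the substrate removal rate is 36900 × 398.1/1000 = 14689 kg BOD₅/d.
So the net sludge growth is P_X = 0.2241 × 14689 = 3292 kg VSS/d.

P_X ≈ 3290 kg VSS/d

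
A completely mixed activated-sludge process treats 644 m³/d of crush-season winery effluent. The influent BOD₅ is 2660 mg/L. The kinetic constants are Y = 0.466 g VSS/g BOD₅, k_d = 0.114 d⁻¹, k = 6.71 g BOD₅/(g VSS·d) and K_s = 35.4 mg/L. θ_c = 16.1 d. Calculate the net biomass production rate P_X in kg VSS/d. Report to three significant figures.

P_X ≈ 281 kg VSS/d

Effluent substrate depends only on kinetics and SRT: S = K_s(1 + k_d θ_c) / [θ_c(Yk − k_d) − 1] = 35.4 × (1 + 0.114 × 16.1) / [16.1 × (0.466 × 6.71 − 0.114) − 1] = 100.4 / 47.51 = 2.113 mg/L.
The observed yield is Y_obs = Y/(1 + k_d·θ_c) = 0.466 / (1 + 0.114 × 16.1) = 0.466 / 2.835 = 0.1644 g VSS per g BOD₅ removed.
Q·(S₀ − S) = 644 × (2660 − 2.11) × 10⁻³ = 1712 kg/d removed.
Net biomass production P_X = Y_obs × Q·(S₀ − S) = 0.1644 × 1712 = 281.3 kg VSS/d.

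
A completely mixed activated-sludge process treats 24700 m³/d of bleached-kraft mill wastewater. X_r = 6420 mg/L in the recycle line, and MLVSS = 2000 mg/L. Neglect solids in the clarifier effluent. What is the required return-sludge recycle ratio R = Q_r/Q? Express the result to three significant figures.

Mass balance around the secondary clarifier (neglecting effluent solids): R = X / (X_r − X) = 2000 / (6420 − 2000) = 0.4525.

R ≈ 0.452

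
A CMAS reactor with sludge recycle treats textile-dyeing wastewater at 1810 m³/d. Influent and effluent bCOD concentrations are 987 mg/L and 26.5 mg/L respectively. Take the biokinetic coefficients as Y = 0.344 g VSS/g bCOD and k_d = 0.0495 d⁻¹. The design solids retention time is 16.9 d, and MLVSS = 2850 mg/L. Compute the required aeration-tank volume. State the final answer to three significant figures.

V ≈ 1930 m³

Steady-state biomass mass balance: V·X·(1 + k_d·θ_c) = Y·Q·(S₀ − S)·θ_c, so V = 0.344 × 1810 × (987 − 26.5) × 16.9 / [2850 × (1 + 0.0495 × 16.9)] = 1.01×10^7 / 5234 = 1931 m³.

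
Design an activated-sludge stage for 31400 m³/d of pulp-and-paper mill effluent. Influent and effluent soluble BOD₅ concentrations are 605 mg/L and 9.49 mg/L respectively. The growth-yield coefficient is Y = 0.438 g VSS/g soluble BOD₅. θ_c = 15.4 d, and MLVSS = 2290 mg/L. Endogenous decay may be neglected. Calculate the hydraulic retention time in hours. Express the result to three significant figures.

With k_d = 0 the design equation reduces to V = Y Q (S₀−S) θ_c / X = 0.438 × 31400 × (605 − 9.49) × 15.4 / 2290 = 55078 m³.
τ = V/Q = 55078/31400 = 1.754 d, or 42.10 h.

τ ≈ 42.1 h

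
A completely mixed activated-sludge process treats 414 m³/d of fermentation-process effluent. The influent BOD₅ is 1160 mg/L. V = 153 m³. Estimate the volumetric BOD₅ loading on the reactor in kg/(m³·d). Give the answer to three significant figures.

Volumetric loading L_v = Q·S₀ / V = 414 × 1160 g/m³ / 153.0 m³ = 3139 g/(m³·d) = 3.139 kg BOD₅/(m³·d).

L_v ≈ 3.14 kg BOD₅/(m³·d)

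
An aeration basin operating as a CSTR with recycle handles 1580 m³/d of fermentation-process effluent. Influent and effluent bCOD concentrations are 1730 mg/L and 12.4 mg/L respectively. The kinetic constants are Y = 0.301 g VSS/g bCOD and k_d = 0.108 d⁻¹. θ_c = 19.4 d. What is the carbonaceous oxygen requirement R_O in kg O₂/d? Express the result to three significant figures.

R_O ≈ 2340 kg O₂/d

Observed yield with endogenous decay: Y_obs = Y / (1 + k_d·θ_c) = 0.301 / (1 + 0.108 × 19.4) = 0.301 / 3.095 = 0.09725 g VSS/g bCOD.
Q·(S₀ − S) = 1580 × (1730 − 12.4) × 10⁻³ = 2714 kg/d removed.
P_X = Y_obs·Q·(S₀ − S) = 0.09725 × 2714 = 263.9 kg VSS/d.
R_O = Q·(S₀ − S) − 1.42·P_X = 2714 − 1.42 × 263.9 = 2339 kg O₂/d.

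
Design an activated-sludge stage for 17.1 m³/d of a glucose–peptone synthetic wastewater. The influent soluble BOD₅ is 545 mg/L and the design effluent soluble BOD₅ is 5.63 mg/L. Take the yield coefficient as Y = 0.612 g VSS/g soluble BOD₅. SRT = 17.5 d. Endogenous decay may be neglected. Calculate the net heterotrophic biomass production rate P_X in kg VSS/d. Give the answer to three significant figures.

With endogenous decay neglected, the observed yield equals the true yield: Y_obs = Y = 0.612 g VSS/g soluble BOD₅.
ΔS = 545 − 5.63 = 539.4 mg/L, so the substrate removal rate is 17.1 × 539.4/1000 = 9.223 kg soluble BOD₅/d.
So the net sludge growth is P_X = 0.6120 × 9.223 = 5.645 kg VSS/d.

P_X ≈ 5.64 kg VSS/d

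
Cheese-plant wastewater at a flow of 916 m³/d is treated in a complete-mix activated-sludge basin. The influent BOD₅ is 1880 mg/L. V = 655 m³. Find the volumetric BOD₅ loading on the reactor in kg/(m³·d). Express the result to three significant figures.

L_v ≈ 2.63 kg BOD₅/(m³·d)

Volumetric loading L_v = Q·S₀ / V = 916 × 1880 g/m³ / 655.0 m³ = 2629 g/(m³·d) = 2.629 kg BOD₅/(m³·d).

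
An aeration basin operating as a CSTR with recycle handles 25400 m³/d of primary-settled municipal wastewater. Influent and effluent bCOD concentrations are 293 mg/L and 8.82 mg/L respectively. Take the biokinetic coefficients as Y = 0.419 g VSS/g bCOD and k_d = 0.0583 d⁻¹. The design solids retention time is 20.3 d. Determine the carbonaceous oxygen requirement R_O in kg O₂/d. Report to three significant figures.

R_O ≈ 5250 kg O₂/d

Y_obs = Y / (1 + k_d θ_c) = 0.419 / (1 + 0.0583 × 20.3) = 0.419 / 2.183 = 0.1919.
ΔS = 293 − 8.82 = 284.2 mg/L, so the substrate removal rate is 25400 × 284.2/1000 = 7218 kg bCOD/d.
Biomass synthesised: P_X = Y_obs × 7218 = 1385 kg VSS/d.
R_O = Q·ΔS − 1.42 P_X = 7218 − 1967 = 5251 kg O₂/d.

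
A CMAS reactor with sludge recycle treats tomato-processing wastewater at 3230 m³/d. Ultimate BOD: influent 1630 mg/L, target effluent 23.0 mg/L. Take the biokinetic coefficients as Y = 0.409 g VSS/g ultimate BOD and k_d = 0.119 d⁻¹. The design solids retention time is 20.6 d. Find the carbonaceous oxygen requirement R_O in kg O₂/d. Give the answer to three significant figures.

R_O ≈ 4320 kg O₂/d

Y_obs = Y / (1 + k_d θ_c) = 0.409 / (1 + 0.119 × 20.6) = 0.409 / 3.451 = 0.1185.
Mass of ultimate BOD removed per day: Q(S₀ − S) = 3230 × 1607 g/m³ = 5191 kg/d.
P_X = Y_obs·Q·(S₀ − S) = 0.1185 × 5191 = 615.1 kg VSS/d.
Carbonaceous O₂ demand = substrate oxidised − cell-mass equivalent = 5191 − 1.42 × 615.1 = 4317 kg O₂/d.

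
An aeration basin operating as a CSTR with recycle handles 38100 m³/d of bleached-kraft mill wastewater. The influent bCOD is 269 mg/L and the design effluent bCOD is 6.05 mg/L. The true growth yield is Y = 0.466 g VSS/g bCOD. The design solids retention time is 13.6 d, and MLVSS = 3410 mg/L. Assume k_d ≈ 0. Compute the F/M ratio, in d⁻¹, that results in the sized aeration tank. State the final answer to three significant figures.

F/M ≈ 0.161 d⁻¹

V·X = Y·Q·ΔS·θ_c gives V = 0.466 × 38100 × (269 − 6.05) × 13.6 / 3410 = 18620 m³.
F/M = applied load / biomass = Q·S₀/(V·X) = 38100 × 269 / (18620 × 3410) = 0.1614 d⁻¹.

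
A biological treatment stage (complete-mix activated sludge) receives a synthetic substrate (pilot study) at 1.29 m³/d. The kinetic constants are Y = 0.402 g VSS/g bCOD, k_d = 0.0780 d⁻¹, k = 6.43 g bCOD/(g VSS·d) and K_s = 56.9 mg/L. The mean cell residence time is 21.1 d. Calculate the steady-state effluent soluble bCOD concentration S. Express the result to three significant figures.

S ≈ 2.90 mg/L

From the Monod/SRT balance for a CMAS, S = K_s·(1+k_d θ_c)/[θ_c·(Y k − k_d) − 1] = 56.9 × (1 + 0.0780 × 21.1) / [21.1 × (0.402 × 6.43 − 0.0780) − 1] = 150.5 / 51.89 = 2.901 mg/L.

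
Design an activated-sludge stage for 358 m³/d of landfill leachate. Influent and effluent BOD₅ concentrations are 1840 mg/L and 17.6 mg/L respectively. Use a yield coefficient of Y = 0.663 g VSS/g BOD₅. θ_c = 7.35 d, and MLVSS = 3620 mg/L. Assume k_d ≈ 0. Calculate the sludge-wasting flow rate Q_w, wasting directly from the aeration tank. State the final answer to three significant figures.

Q_w ≈ 119 m³/d

With k_d = 0 the design equation reduces to V = Y Q (S₀−S) θ_c / X = 0.663 × 358 × (1840 − 17.6) × 7.35 / 3620 = 878.3 m³.
For wasting at MLVSS concentration, Q_w = V/θ_c = 878.3/7.35 = 119.5 m³/d.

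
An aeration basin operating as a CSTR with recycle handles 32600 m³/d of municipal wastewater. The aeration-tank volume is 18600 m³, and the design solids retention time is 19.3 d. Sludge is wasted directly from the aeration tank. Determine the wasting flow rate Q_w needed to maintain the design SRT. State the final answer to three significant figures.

With mixed-liquor wasting, θ_c = V/Q_w, so Q_w = V/θ_c = 18600/19.3 = 963.7 m³/d.

Q_w ≈ 964 m³/d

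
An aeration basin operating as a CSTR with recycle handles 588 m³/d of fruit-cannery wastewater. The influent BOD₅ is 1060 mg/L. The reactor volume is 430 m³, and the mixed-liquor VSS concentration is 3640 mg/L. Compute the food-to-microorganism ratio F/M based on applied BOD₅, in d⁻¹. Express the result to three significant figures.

F/M ≈ 0.398 d⁻¹

F/M = applied load / biomass = Q·S₀/(V·X) = 588 × 1060 / (430.0 × 3640) = 0.3982 d⁻¹.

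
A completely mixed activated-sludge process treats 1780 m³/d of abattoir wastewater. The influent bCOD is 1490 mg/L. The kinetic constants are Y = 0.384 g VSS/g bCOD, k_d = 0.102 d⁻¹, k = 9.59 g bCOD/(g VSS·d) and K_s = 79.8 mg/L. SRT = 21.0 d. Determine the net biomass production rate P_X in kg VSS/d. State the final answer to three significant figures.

For a completely mixed reactor with recycle the Lawrence–McCarty relation gives S = K_s·(1 + k_d·θ_c) / [θ_c·(Y·k − k_d) − 1] = 79.8 × (1 + 0.102 × 21.0) / [21.0 × (0.384 × 9.59 − 0.102) − 1] = 250.7 / 74.19 = 3.380 mg/L.
Y_obs = Y / (1 + k_d θ_c) = 0.384 / (1 + 0.102 × 21.0) = 0.384 / 3.142 = 0.1222.
Q·(S₀ − S) = 1780 × (1490 − 3.38) × 10⁻³ = 2646 kg/d removed.
Net biomass production P_X = Y_obs × Q·(S₀ − S) = 0.1222 × 2646 = 323.4 kg VSS/d.

P_X ≈ 323 kg VSS/d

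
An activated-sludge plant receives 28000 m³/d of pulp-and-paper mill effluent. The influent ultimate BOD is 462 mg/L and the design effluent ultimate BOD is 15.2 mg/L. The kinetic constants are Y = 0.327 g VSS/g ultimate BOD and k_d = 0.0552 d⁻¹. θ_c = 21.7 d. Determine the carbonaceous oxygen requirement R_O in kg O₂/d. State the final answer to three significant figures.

R_O ≈ 9870 kg O₂/d

Y_obs = Y / (1 + k_d θ_c) = 0.327 / (1 + 0.0552 × 21.7) = 0.327 / 2.198 = 0.1488.
ΔS = 462 − 15.2 = 446.8 mg/L, so the substrate removal rate is 28000 × 446.8/1000 = 12510 kg ultimate BOD/d.
Biomass synthesised: P_X = Y_obs × 12510 = 1861 kg VSS/d.
R_O = Q·ΔS − 1.42 P_X = 12510 − 2643 = 9867 kg O₂/d.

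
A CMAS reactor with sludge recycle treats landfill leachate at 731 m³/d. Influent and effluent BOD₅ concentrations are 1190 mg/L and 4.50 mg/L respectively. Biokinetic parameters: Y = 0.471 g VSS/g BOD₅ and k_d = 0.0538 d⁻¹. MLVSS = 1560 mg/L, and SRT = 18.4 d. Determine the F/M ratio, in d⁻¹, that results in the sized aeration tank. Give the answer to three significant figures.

F/M ≈ 0.230 d⁻¹

Rearranging the biomass balance for a CMAS with decay, V = Y·Q·ΔS·θ_c / [X·(1+k_d θ_c)] = 0.471 × 731 × (1190 − 4.50) × 18.4 / [1560 × (1 + 0.0538 × 18.4)] = 7.51×10^6 / 3104 = 2419 m³.
F/M = Q·S₀ / (V·X) = 731 × 1190 / (2419 × 1560) = 0.2305 g BOD₅·(g VSS·d)⁻¹.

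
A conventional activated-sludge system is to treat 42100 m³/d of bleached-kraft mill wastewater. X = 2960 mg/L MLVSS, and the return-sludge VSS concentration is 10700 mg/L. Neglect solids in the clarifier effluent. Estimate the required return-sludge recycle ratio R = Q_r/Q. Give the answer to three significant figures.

R ≈ 0.382

Mass balance around the secondary clarifier (neglecting effluent solids): R = X / (X_r − X) = 2960 / (10700 − 2960) = 0.3824.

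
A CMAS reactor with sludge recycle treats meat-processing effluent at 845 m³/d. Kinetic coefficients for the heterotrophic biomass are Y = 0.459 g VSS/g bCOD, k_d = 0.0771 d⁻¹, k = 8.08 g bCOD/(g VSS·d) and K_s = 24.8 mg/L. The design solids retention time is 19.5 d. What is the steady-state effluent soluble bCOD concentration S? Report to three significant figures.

S ≈ 0.889 mg/L

Effluent substrate depends only on kinetics and SRT: S = K_s(1 + k_d θ_c) / [θ_c(Yk − k_d) − 1] = 24.8 × (1 + 0.0771 × 19.5) / [19.5 × (0.459 × 8.08 − 0.0771) − 1] = 62.09 / 69.82 = 0.8893 mg/L.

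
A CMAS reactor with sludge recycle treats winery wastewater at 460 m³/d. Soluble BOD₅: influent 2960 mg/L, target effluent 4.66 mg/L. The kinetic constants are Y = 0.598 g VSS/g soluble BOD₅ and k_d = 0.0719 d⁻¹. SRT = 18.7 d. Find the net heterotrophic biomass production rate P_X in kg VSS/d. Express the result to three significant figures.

The observed yield is Y_obs = Y/(1 + k_d·θ_c) = 0.598 / (1 + 0.0719 × 18.7) = 0.598 / 2.345 = 0.2551 g VSS per g soluble BOD₅ removed.
ΔS = 2960 − 4.66 = 2955 mg/L, so the substrate removal rate is 460 × 2955/1000 = 1359 kg soluble BOD₅/d.
Biomass produced: P_X = Y_obs·Q·ΔS = 0.2551 × 1359 ≈ 346.7 kg VSS/d.

P_X ≈ 347 kg VSS/d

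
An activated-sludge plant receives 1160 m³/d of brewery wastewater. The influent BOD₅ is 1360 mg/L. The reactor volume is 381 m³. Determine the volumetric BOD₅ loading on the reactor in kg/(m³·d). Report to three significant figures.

L_v ≈ 4.14 kg BOD₅/(m³·d)

Applied BOD₅ load per unit volume = Q·S₀/V = (1160 × 1360/1000)/381.0 = 4.141 kg BOD₅·m⁻³·d⁻¹.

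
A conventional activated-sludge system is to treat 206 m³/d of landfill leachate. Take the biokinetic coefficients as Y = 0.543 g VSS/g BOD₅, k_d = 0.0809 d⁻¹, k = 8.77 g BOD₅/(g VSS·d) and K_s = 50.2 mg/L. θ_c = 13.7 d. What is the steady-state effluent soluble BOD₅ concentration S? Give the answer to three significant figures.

For a completely mixed reactor with recycle the Lawrence–McCarty relation gives S = K_s·(1 + k_d·θ_c) / [θ_c·(Y·k − k_d) − 1] = 50.2 × (1 + 0.0809 × 13.7) / [13.7 × (0.543 × 8.77 − 0.0809) − 1] = 105.8 / 63.13 = 1.676 mg/L.

S ≈ 1.68 mg/L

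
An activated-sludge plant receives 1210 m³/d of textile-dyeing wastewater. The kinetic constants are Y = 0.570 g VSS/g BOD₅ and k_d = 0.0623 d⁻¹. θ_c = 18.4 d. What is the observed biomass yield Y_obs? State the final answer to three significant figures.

Y_obs ≈ 0.266 g VSS/g BOD₅

Observed yield with endogenous decay: Y_obs = Y / (1 + k_d·θ_c) = 0.570 / (1 + 0.0623 × 18.4) = 0.570 / 2.146 = 0.2656 g VSS/g BOD₅.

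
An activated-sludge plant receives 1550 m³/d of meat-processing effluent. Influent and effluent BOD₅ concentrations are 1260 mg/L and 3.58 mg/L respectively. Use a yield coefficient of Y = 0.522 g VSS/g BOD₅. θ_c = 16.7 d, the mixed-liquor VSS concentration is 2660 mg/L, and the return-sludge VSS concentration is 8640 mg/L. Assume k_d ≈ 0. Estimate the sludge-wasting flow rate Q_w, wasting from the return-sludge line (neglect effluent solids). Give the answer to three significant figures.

Q_w ≈ 118 m³/d

Biomass mass balance (decay neglected): V·X = Y·Q·(S₀ − S)·θ_c, so V = 0.522 × 1550 × (1260 − 3.58) × 16.7 / 2660 = 6382 m³.
Q_w = (V·X)/(θ_c X_r) = 6382 × 2660 / (16.7 × 8640) = 117.7 m³/d.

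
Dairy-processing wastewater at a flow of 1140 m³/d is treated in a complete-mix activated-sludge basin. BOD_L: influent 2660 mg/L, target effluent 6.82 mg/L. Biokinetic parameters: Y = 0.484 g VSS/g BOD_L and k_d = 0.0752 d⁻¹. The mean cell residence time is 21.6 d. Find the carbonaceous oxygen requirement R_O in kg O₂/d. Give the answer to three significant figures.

R_O ≈ 2230 kg O₂/d

Y_obs = Y / (1 + k_d θ_c) = 0.484 / (1 + 0.0752 × 21.6) = 0.484 / 2.624 = 0.1844.
Substrate removed = Q·(S₀ − S) = 1140 m³/d × (2660 − 6.82) g/m³ = 3.02×10^6 g/d = 3025 kg/d.
Net sludge production P_X = 0.1844 × 3025 = 557.8 kg VSS/d.
Carbonaceous O₂ demand = substrate oxidised − cell-mass equivalent = 3025 − 1.42 × 557.8 = 2233 kg O₂/d.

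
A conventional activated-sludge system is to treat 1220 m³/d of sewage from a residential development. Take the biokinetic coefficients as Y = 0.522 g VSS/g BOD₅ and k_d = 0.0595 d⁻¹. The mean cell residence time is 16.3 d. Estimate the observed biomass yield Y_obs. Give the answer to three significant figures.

Correct the yield for decay: Y_obs = Y/(1 + k_d θ_c) = 0.522 / (1 + 0.0595 × 16.3) = 0.522 / 1.970 = 0.2650.

Y_obs ≈ 0.265 g VSS/g BOD₅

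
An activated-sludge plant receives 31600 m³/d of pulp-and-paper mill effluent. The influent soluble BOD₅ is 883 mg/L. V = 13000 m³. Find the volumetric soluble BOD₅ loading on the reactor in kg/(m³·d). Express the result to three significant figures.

L_v = Q S₀ / V = 31600 × 883 × 10⁻³ / 13000 = 2.146 kg/(m³·d).

L_v ≈ 2.15 kg soluble BOD₅/(m³·d)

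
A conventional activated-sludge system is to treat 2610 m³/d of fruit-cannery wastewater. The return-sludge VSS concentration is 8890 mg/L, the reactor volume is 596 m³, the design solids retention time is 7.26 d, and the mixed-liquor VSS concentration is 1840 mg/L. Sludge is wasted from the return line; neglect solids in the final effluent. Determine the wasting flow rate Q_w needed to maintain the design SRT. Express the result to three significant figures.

Q_w = (V·X)/(θ_c X_r) = 596.0 × 1840 / (7.26 × 8890) = 16.99 m³/d.

Q_w ≈ 17.0 m³/d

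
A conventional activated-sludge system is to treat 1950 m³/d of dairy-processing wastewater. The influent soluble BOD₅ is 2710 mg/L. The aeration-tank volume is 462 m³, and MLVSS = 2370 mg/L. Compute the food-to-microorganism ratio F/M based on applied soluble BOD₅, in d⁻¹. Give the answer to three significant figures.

F/M ≈ 4.83 d⁻¹

F/M = Q·S₀ / (V·X) = 1950 × 2710 / (462.0 × 2370) = 4.826 g soluble BOD₅·(g VSS·d)⁻¹.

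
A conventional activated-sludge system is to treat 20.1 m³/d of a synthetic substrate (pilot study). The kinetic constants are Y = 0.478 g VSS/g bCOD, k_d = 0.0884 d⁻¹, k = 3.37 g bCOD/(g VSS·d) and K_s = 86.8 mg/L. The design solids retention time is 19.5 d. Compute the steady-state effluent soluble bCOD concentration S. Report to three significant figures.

For a completely mixed reactor with recycle the Lawrence–McCarty relation gives S = K_s·(1 + k_d·θ_c) / [θ_c·(Y·k − k_d) − 1] = 86.8 × (1 + 0.0884 × 19.5) / [19.5 × (0.478 × 3.37 − 0.0884) − 1] = 236.4 / 28.69 = 8.241 mg/L.

S ≈ 8.24 mg/L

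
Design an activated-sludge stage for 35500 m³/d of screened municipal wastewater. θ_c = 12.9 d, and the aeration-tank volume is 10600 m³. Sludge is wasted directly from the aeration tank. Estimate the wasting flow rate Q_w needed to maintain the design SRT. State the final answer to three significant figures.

Q_w ≈ 822 m³/d

For wasting at MLVSS concentration, Q_w = V/θ_c = 10600/12.9 = 821.7 m³/d.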